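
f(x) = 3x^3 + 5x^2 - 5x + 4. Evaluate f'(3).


Differentiate f(x) = 3x^3 + 5x^2 - 5x + 4 term by term:
f'(x) = 9x^2 + 10x - 5
Substitute x = 3:
f'(3) = 9 * 3^2 + 10 * 3 - 5
= 81 + 30 - 5
= 106

106


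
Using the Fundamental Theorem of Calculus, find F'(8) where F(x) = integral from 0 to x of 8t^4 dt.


By the Fundamental Theorem of Calculus (Part 1):
If F(x) = integral from 0 to x of f(t) dt, then F'(x) = f(x)
Here f(t) = 8t^4
So F'(x) = 8x^4
Evaluate at x = 8:
F'(8) = 8 * 8^4
= 8 * 4096
= 32768

32768


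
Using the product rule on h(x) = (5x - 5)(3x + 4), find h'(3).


Let u(x) = 5x - 5 and v(x) = 3x + 4
u'(x) = 5
v'(x) = 3
Product rule: h'(x) = u'(x)*v(x) + u(x)*v'(x)
= 5 * (3x + 4) + (5x - 5) * 3
At x = 3:
u(3) = 5 * 3 - 5 = 10
v(3) = 3 * 3 + 4 = 13
h'(3) = 5 * 13 + 10 * 3
= 65 + 30
= 95

95


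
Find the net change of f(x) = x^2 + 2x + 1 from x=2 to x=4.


Net change = f(b) - f(a)
f(x) = x^2 + 2x + 1
Compute f(4):
f(4) = 1 * 4^2 + 2 * 4 + 1
= 16 + 8 + 1
= 25
Compute f(2):
f(2) = 1 * 2^2 + 2 * 2 + 1
= 4 + 4 + 1
= 9
Net change = 25 - 9 = 16

16


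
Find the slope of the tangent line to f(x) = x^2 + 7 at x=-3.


The slope of the tangent line equals f'(x) at the point.
f(x) = x^2 + 7
f'(x) = 2x
At x = -3:
f'(-3) = 2 * (-3) + 0
= -6 + 0
= -6

-6


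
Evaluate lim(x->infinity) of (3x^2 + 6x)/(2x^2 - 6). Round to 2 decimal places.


For limits at infinity with equal-degree polynomials,
we compare leading coefficients.
Numerator leading term: 3x^2
Denominator leading term: 2x^2
Divide both by x^2:
lim = (3 + 6/x) / (2 - 6/x^2)
As x -> infinity, the 1/x and 1/x^2 terms vanish:
= 3/2 = 1.50

1.50


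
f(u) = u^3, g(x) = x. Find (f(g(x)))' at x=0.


Using the chain rule: (f(g(x)))' = f'(g(x)) * g'(x)
First, find g(0):
g(0) = 1 * 0 + 0 = 0
Next, f'(u) = 3u^2
And g'(x) = 1
So f'(g(0)) * g'(0)
= 3 * 0^2 * 1
= 3 * 0 * 1
= 0

0


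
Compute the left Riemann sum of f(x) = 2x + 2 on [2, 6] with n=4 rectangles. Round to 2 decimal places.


Left Riemann sum uses left endpoints of each subinterval.
Interval: [2, 6], n = 4
dx = (6 - 2) / 4 = 1
Left endpoints: [2, 3, 4, 5]
f values: [6, 8, 10, 12]
Sum = dx * (sum of f values)
= 1 * 36
= 36 = 36.00

36.00


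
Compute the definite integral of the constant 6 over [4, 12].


The integral of a constant k over [a, b] equals k * (b - a).
integral from 4 to 12 of 6 dx
= 6 * (12 - 4)
= 6 * 8
= 48

48


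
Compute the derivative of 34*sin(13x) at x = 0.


Apply the chain rule to differentiate 34*sin(13x):
d/dx [34*sin(13x)]
= 34 * cos(13x) * d/dx(13x)
= 34 * 13 * cos(13x)
= 442 * cos(13x)
Evaluate at x = 0:
= 442 * cos(0)
= 442 * 1
= 442

442


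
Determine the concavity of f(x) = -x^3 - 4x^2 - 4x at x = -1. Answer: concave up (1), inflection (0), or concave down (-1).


Concavity is determined by the sign of f''(x).
f(x) = -x^3 - 4x^2 - 4x
f'(x) = -3x^2 - 8x - 4
f''(x) = -6x - 8
f''(-1) = -6 * (-1) - 8
= 6 - 8
= -2
Since f''(-1) < 0, the function is concave down (-1)

-1


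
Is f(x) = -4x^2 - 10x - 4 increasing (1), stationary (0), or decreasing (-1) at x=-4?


Compute f'(x) to determine behavior:
f'(x) = -8x - 10
f'(-4) = -8 * (-4) - 10
= 32 - 10
= 22
Since f'(-4) > 0, the function is increasing (1)

1


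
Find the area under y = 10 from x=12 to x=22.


The area under a constant function y = 10 is a rectangle.
Width = 22 - 12 = 10
Height = 10
Area = width * height
= 10 * 10
= 100

100


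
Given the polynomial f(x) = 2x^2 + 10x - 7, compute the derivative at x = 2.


Differentiate term by term using power and sum rules:
f(x) = 2x^2 + 10x - 7
f'(x) = 4x + 10
Substitute x = 2:
f'(2) = 4 * 2 + 10
= 8 + 10
= 18

18


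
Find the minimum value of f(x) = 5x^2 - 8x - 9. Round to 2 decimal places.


For a quadratic f(x) = ax^2 + bx + c with a > 0, the minimum is at the vertex.
Vertex x-coordinate: x = -b/(2a)
x = -(-8) / (2 * 5)
x = 8/10 = 4/5
Substitute back to find the minimum value:
f(4/5) = 5 * (4/5)^2 - 8 * (4/5) - 9
= 16/5 - 32/5 - 9
= -61/5 = -12.20

-12.20


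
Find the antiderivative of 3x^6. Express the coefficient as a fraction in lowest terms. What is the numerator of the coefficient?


Apply the power rule for integration:
integral of ax^n dx = a/(n+1) * x^(n+1) + C
integral of 3x^6 dx
= 3/7 * x^7 + C
The coefficient in lowest terms is 3/7, and its numerator is 3

3


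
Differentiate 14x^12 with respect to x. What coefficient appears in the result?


We apply the power rule: d/dx [ax^n] = a*n * x^(n-1)
d/dx [14x^12]
= 14 * 12 * x^(12-1)
= 168x^11
The coefficient is 168

168


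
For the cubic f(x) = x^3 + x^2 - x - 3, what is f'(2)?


Differentiate f(x) = x^3 + x^2 - x - 3 term by term:
f'(x) = 3x^2 + 2x - 1
Substitute x = 2:
f'(2) = 3 * 2^2 + 2 * 2 - 1
= 12 + 4 - 1
= 15

15


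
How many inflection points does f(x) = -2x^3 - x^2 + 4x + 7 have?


Inflection points occur where f''(x) = 0 and concavity changes.
f(x) = -2x^3 - x^2 + 4x + 7
f'(x) = -6x^2 - 2x + 4
f''(x) = -12x - 2
Set f''(x) = 0:
-12x - 2 = 0
x = 2 / (-12) = -1/6
Since f''(x) is linear (degree 1), it changes sign at this point.
Therefore there is exactly 1 inflection point.

1


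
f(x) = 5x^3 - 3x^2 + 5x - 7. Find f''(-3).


First derivative:
f'(x) = 15x^2 - 6x + 5
Second derivative:
f''(x) = 30x - 6
Substitute x = -3:
f''(-3) = 30 * (-3) - 6
= -90 - 6
= -96

-96


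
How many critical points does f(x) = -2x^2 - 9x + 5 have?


Find where f'(x) = 0:
f'(x) = -4x - 9
Set f'(x) = 0:
-4x - 9 = 0
x = 9 / (-4) = -9/4
This is a linear equation in x, so there is exactly one solution.
Number of critical points: 1

1


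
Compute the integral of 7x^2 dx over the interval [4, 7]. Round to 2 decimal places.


Find the antiderivative of 7x^2:
F(x) = 7/3 * x^3
Apply the Fundamental Theorem of Calculus:
F(7) - F(4)
= 7/3 * 7^3 - 7/3 * 4^3
= 7/3 * (343 - 64)
= 7/3 * 279
= 651 = 651.00

651.00


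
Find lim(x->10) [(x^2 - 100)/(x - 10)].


Direct substitution gives 0/0, so we factor the numerator.
Factor: (x^2 - 100) = (x - 10)(x + 10)
Cancel the common factor (x - 10):
(x^2 - 100)/(x - 10) = (x + 10)
Now substitute x = 10:
= (10 + 10) = 20

20


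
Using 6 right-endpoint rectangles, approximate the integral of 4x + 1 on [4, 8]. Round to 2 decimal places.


Right Riemann sum uses right endpoints of each subinterval.
Interval: [4, 8], n = 6
dx = (8 - 4) / 6 = 2/3
Right endpoints: [14/3, 16/3, 6, 20/3, 22/3, 8]
f values: [59/3, 67/3, 25, 83/3, 91/3, 33]
Sum = dx * (sum of f values)
= 2/3 * 158
= 316/3 ≈ 105.33

105.33


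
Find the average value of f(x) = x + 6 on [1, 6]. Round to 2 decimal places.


Average value = 1/(b-a) * integral from a to b of f(x) dx
First compute the integral of x + 6:
F(x) = (1/2)x^2 + 6x
F(6) = 1/2 * 36 + 6 * 6 = 54
F(1) = 1/2 * 1 + 6 * 1 = 13/2
Integral = 54 - 13/2 = 95/2
Average = (95/2) / (6 - 1) = (95/2) / 5
= 19/2 = 9.50

9.50


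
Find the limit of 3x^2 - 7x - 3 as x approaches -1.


Since polynomials are continuous, we use direct substitution.
lim(x->-1) of 3x^2 - 7x - 3
= 3 * (-1)^2 - 7 * (-1) - 3
= 3 + 7 - 3
= 7

7


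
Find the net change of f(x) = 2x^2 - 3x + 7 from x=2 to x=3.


Net change = f(b) - f(a)
f(x) = 2x^2 - 3x + 7
Compute f(3):
f(3) = 2 * 3^2 - 3 * 3 + 7
= 18 - 9 + 7
= 16
Compute f(2):
f(2) = 2 * 2^2 - 3 * 2 + 7
= 8 - 6 + 7
= 9
Net change = 16 - 9 = 7

7


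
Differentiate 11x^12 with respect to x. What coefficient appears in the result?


We apply the power rule: d/dx [ax^n] = a*n * x^(n-1)
d/dx [11x^12]
= 11 * 12 * x^(12-1)
= 132x^11
The coefficient is 132

132


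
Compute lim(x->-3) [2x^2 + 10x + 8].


Since polynomials are continuous, we use direct substitution.
lim(x->-3) of 2x^2 + 10x + 8
= 2 * (-3)^2 + 10 * (-3) + 8
= 18 - 30 + 8
= -4

-4


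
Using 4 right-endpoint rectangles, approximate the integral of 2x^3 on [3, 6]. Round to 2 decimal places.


Right Riemann sum uses right endpoints of each subinterval.
Interval: [3, 6], n = 4
dx = (6 - 3) / 4 = 3/4
Right endpoints: [15/4, 9/2, 21/4, 6]
f values: [3375/32, 729/4, 9261/32, 432]
Sum = dx * (sum of f values)
= 3/4 * 8073/8
= 24219/32 ≈ 756.84

756.84


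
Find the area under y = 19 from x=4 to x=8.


The area under a constant function y = 19 is a rectangle.
Width = 8 - 4 = 4
Height = 19
Area = width * height
= 4 * 19
= 76

76


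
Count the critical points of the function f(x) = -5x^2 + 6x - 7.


Find where f'(x) = 0:
f'(x) = -10x + 6
Set f'(x) = 0:
-10x + 6 = 0
x = -6 / (-10) = 3/5
This is a linear equation in x, so there is exactly one solution.
Number of critical points: 1

1


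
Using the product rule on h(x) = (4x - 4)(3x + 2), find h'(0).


Let u(x) = 4x - 4 and v(x) = 3x + 2
u'(x) = 4
v'(x) = 3
Product rule: h'(x) = u'(x)*v(x) + u(x)*v'(x)
= 4 * (3x + 2) + (4x - 4) * 3
At x = 0:
u(0) = 4 * 0 - 4 = -4
v(0) = 3 * 0 + 2 = 2
h'(0) = 4 * 2 + (-4) * 3
= 8 - 12
= -4

-4


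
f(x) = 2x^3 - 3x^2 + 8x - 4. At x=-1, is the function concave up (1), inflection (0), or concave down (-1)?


Concavity is determined by the sign of f''(x).
f(x) = 2x^3 - 3x^2 + 8x - 4
f'(x) = 6x^2 - 6x + 8
f''(x) = 12x - 6
f''(-1) = 12 * (-1) - 6
= -12 - 6
= -18
Since f''(-1) < 0, the function is concave down (-1)

-1


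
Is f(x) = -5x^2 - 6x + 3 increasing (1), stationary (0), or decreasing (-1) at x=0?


Compute f'(x) to determine behavior:
f'(x) = -10x - 6
f'(0) = -10 * 0 - 6
= 0 - 6
= -6
Since f'(0) < 0, the function is decreasing (-1)

-1


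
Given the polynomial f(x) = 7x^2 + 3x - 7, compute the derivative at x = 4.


Differentiate term by term using power and sum rules:
f(x) = 7x^2 + 3x - 7
f'(x) = 14x + 3
Substitute x = 4:
f'(4) = 14 * 4 + 3
= 56 + 3
= 59

59


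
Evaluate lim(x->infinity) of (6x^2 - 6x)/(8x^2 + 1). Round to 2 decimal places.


For limits at infinity with equal-degree polynomials,
we compare leading coefficients.
Numerator leading term: 6x^2
Denominator leading term: 8x^2
Divide both by x^2:
lim = (6 - 6/x) / (8 + 1/x^2)
As x -> infinity, the 1/x and 1/x^2 terms vanish:
= 6/8 = 3/4 = 0.75

0.75


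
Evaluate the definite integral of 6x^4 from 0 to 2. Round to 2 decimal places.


Find the antiderivative of 6x^4:
F(x) = 6/5 * x^5
Apply the Fundamental Theorem of Calculus:
F(2) - F(0)
= 6/5 * 2^5 - 6/5 * 0^5
= 6/5 * (32 - 0)
= 6/5 * 32
= 192/5 = 38.40

38.40


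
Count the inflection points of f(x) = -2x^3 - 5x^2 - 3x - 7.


Inflection points occur where f''(x) = 0 and concavity changes.
f(x) = -2x^3 - 5x^2 - 3x - 7
f'(x) = -6x^2 - 10x - 3
f''(x) = -12x - 10
Set f''(x) = 0:
-12x - 10 = 0
x = 10 / (-12) = -5/6
Since f''(x) is linear (degree 1), it changes sign at this point.
Therefore there is exactly 1 inflection point.

1


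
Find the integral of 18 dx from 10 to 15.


The integral of a constant k over [a, b] equals k * (b - a).
integral from 10 to 15 of 18 dx
= 18 * (15 - 10)
= 18 * 5
= 90

90


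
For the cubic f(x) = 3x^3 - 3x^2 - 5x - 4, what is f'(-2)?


Differentiate f(x) = 3x^3 - 3x^2 - 5x - 4 term by term:
f'(x) = 9x^2 - 6x - 5
Substitute x = -2:
f'(-2) = 9 * (-2)^2 - 6 * (-2) - 5
= 36 + 12 - 5
= 43

43


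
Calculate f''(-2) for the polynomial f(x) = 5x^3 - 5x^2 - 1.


First derivative:
f'(x) = 15x^2 - 10x
Second derivative:
f''(x) = 30x - 10
Substitute x = -2:
f''(-2) = 30 * (-2) - 10
= -60 - 10
= -70

-70


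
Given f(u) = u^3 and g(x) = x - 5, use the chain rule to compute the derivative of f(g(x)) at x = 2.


Using the chain rule: (f(g(x)))' = f'(g(x)) * g'(x)
First, find g(2):
g(2) = 1 * 2 - 5 = -3
Next, f'(u) = 3u^2
And g'(x) = 1
So f'(g(2)) * g'(2)
= 3 * (-3)^2 * 1
= 3 * 9 * 1
= 27

27


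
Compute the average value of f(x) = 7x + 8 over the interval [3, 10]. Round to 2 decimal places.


Average value = 1/(b-a) * integral from a to b of f(x) dx
First compute the integral of 7x + 8:
F(x) = (7/2)x^2 + 8x
F(10) = 7/2 * 100 + 8 * 10 = 430
F(3) = 7/2 * 9 + 8 * 3 = 111/2
Integral = 430 - 111/2 = 749/2
Average = (749/2) / (10 - 3) = (749/2) / 7
= 107/2 = 53.50

53.50


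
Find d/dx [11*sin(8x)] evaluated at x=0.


Apply the chain rule to differentiate 11*sin(8x):
d/dx [11*sin(8x)]
= 11 * cos(8x) * d/dx(8x)
= 11 * 8 * cos(8x)
= 88 * cos(8x)
Evaluate at x = 0:
= 88 * cos(0)
= 88 * 1
= 88

88


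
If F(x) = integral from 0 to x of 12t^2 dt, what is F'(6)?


By the Fundamental Theorem of Calculus (Part 1):
If F(x) = integral from 0 to x of f(t) dt, then F'(x) = f(x)
Here f(t) = 12t^2
So F'(x) = 12x^2
Evaluate at x = 6:
F'(6) = 12 * 6^2
= 12 * 36
= 432

432


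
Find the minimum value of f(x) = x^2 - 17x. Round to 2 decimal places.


For a quadratic f(x) = ax^2 + bx + c with a > 0, the minimum is at the vertex.
Vertex x-coordinate: x = -b/(2a)
x = -(-17) / (2 * 1)
x = 17/2
Substitute back to find the minimum value:
f(17/2) = 1 * (17/2)^2 - 17 * (17/2) + 0
= 289/4 - 289/2 + 0
= -289/4 = -72.25

-72.25


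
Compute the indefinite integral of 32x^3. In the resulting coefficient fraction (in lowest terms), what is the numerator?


Apply the power rule for integration:
integral of ax^n dx = a/(n+1) * x^(n+1) + C
integral of 32x^3 dx
= 32/4 * x^4 + C
= 8 * x^4 + C
The coefficient in lowest terms is 8 = 8/1, so its numerator is 8

8


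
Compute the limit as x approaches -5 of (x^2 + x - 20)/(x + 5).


Direct substitution gives 0/0, so we factor the numerator.
Factor: (x^2 + x - 20) = (x + 5)(x - 4)
Cancel the common factor (x + 5):
(x^2 + x - 20)/(x + 5) = (x - 4)
Now substitute x = -5:
= (-5) - (4) = -9

-9


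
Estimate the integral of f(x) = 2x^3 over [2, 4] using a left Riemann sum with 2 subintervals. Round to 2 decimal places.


Left Riemann sum uses left endpoints of each subinterval.
Interval: [2, 4], n = 2
dx = (4 - 2) / 2 = 1
Left endpoints: [2, 3]
f values: [16, 54]
Sum = dx * (sum of f values)
= 1 * 70
= 70 = 70.00

70.00


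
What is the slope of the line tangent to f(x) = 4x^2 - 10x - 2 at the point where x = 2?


The slope of the tangent line equals f'(x) at the point.
f(x) = 4x^2 - 10x - 2
f'(x) = 8x - 10
At x = 2:
f'(2) = 8 * 2 - 10
= 16 - 10
= 6

6


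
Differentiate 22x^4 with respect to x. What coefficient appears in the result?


We apply the power rule: d/dx [ax^n] = a*n * x^(n-1)
d/dx [22x^4]
= 22 * 4 * x^(4-1)
= 88x^3
The coefficient is 88

88


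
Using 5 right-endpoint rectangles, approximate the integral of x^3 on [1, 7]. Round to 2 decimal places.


Right Riemann sum uses right endpoints of each subinterval.
Interval: [1, 7], n = 5
dx = (7 - 1) / 5 = 6/5
Right endpoints: [11/5, 17/5, 23/5, 29/5, 7]
f values: [1331/125, 4913/125, 12167/125, 24389/125, 343]
Sum = dx * (sum of f values)
= 6/5 * 3427/5
= 20562/25 = 822.48

822.48


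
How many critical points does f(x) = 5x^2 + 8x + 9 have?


Find where f'(x) = 0:
f'(x) = 10x + 8
Set f'(x) = 0:
10x + 8 = 0
x = -8 / 10 = -4/5
This is a linear equation in x, so there is exactly one solution.
Number of critical points: 1

1


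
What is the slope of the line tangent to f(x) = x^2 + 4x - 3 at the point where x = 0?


The slope of the tangent line equals f'(x) at the point.
f(x) = x^2 + 4x - 3
f'(x) = 2x + 4
At x = 0:
f'(0) = 2 * 0 + 4
= 0 + 4
= 4

4


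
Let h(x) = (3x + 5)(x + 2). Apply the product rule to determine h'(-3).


Let u(x) = 3x + 5 and v(x) = x + 2
u'(x) = 3
v'(x) = 1
Product rule: h'(x) = u'(x)*v(x) + u(x)*v'(x)
= 3 * (x + 2) + (3x + 5) * 1
At x = -3:
u(-3) = 3 * (-3) + 5 = -4
v(-3) = 1 * (-3) + 2 = -1
h'(-3) = 3 * (-1) + (-4) * 1
= -3 - 4
= -7

-7


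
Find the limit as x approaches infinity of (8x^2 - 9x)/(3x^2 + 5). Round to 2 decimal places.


For limits at infinity with equal-degree polynomials,
we compare leading coefficients.
Numerator leading term: 8x^2
Denominator leading term: 3x^2
Divide both by x^2:
lim = (8 - 9/x) / (3 + 5/x^2)
As x -> infinity, the 1/x and 1/x^2 terms vanish:
= 8/3 ≈ 2.67

2.67


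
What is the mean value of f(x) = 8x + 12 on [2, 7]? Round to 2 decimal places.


Average value = 1/(b-a) * integral from a to b of f(x) dx
First compute the integral of 8x + 12:
F(x) = 4x^2 + 12x
F(7) = 4 * 49 + 12 * 7 = 280
F(2) = 4 * 4 + 12 * 2 = 40
Integral = 280 - 40 = 240
Average = 240 / (7 - 2) = 240 / 5
= 48 = 48.00

48.00


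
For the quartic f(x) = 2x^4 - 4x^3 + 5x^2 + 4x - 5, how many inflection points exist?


Inflection points occur where f''(x) = 0 and concavity changes.
f(x) = 2x^4 - 4x^3 + 5x^2 + 4x - 5
f'(x) = 8x^3 - 12x^2 + 10x + 4
f''(x) = 24x^2 - 24x + 10
This is a quadratic in x. Use the discriminant to count real roots.
Discriminant = (-24)^2 - 4 * 24 * 10
= 576 - 960
= -384
Since discriminant < 0, f''(x) = 0 has no real solutions.
Number of inflection points: 0

0


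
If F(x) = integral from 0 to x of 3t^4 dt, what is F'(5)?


By the Fundamental Theorem of Calculus (Part 1):
If F(x) = integral from 0 to x of f(t) dt, then F'(x) = f(x)
Here f(t) = 3t^4
So F'(x) = 3x^4
Evaluate at x = 5:
F'(5) = 3 * 5^4
= 3 * 625
= 1875

1875


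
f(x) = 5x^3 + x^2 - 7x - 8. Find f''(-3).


First derivative:
f'(x) = 15x^2 + 2x - 7
Second derivative:
f''(x) = 30x + 2
Substitute x = -3:
f''(-3) = 30 * (-3) + 2
= -90 + 2
= -88

-88


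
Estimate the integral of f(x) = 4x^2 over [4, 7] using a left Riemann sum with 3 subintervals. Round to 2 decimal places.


Left Riemann sum uses left endpoints of each subinterval.
Interval: [4, 7], n = 3
dx = (7 - 4) / 3 = 1
Left endpoints: [4, 5, 6]
f values: [64, 100, 144]
Sum = dx * (sum of f values)
= 1 * 308
= 308 = 308.00

308.00


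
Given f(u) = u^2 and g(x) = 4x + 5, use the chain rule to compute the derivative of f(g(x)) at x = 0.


Using the chain rule: (f(g(x)))' = f'(g(x)) * g'(x)
First, find g(0):
g(0) = 4 * 0 + 5 = 5
Next, f'(u) = 2u
And g'(x) = 4
So f'(g(0)) * g'(0)
= 2 * 5 * 4
= 40

40


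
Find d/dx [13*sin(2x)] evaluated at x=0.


Apply the chain rule to differentiate 13*sin(2x):
d/dx [13*sin(2x)]
= 13 * cos(2x) * d/dx(2x)
= 13 * 2 * cos(2x)
= 26 * cos(2x)
Evaluate at x = 0:
= 26 * cos(0)
= 26 * 1
= 26

26


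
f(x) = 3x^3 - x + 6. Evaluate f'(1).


Differentiate f(x) = 3x^3 - x + 6 term by term:
f'(x) = 9x^2 - 1
Substitute x = 1:
f'(1) = 9 * 1^2 + 0 * 1 - 1
= 9 + 0 - 1
= 8

8


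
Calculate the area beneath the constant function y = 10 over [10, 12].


The area under a constant function y = 10 is a rectangle.
Width = 12 - 10 = 2
Height = 10
Area = width * height
= 2 * 10
= 20

20


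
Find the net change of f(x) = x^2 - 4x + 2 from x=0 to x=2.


Net change = f(b) - f(a)
f(x) = x^2 - 4x + 2
Compute f(2):
f(2) = 1 * 2^2 - 4 * 2 + 2
= 4 - 8 + 2
= -2
Compute f(0):
f(0) = 1 * 0^2 - 4 * 0 + 2
= 0 + 0 + 2
= 2
Net change = -2 - 2 = -4

-4


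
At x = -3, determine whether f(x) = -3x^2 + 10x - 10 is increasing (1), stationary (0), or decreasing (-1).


Compute f'(x) to determine behavior:
f'(x) = -6x + 10
f'(-3) = -6 * (-3) + 10
= 18 + 10
= 28
Since f'(-3) > 0, the function is increasing (1)

1


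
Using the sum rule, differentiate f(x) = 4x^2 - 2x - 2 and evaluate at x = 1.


Differentiate term by term using power and sum rules:
f(x) = 4x^2 - 2x - 2
f'(x) = 8x - 2
Substitute x = 1:
f'(1) = 8 * 1 - 2
= 8 - 2
= 6

6


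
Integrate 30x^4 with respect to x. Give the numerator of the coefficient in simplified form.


Apply the power rule for integration:
integral of ax^n dx = a/(n+1) * x^(n+1) + C
integral of 30x^4 dx
= 30/5 * x^5 + C
= 6 * x^5 + C
The coefficient in lowest terms is 6 = 6/1, so its numerator is 6

6


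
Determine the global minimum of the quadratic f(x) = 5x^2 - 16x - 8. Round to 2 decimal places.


For a quadratic f(x) = ax^2 + bx + c with a > 0, the minimum is at the vertex.
Vertex x-coordinate: x = -b/(2a)
x = -(-16) / (2 * 5)
x = 16/10 = 8/5
Substitute back to find the minimum value:
f(8/5) = 5 * (8/5)^2 - 16 * (8/5) - 8
= 64/5 - 128/5 - 8
= -104/5 = -20.80

-20.80


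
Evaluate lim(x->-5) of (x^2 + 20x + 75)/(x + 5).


Direct substitution gives 0/0, so we factor the numerator.
Factor: (x^2 + 20x + 75) = (x + 5)(x + 15)
Cancel the common factor (x + 5):
(x^2 + 20x + 75)/(x + 5) = (x + 15)
Now substitute x = -5:
= (-5) - (-15) = 10

10


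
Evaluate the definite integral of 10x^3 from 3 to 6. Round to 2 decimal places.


Find the antiderivative of 10x^3:
F(x) = 10/4 * x^4
Apply the Fundamental Theorem of Calculus:
F(6) - F(3)
= 10/4 * 6^4 - 10/4 * 3^4
= 10/4 * (1296 - 81)
= 10/4 * 1215
= 6075/2 = 3037.50

3037.50


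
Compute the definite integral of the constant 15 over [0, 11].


The integral of a constant k over [a, b] equals k * (b - a).
integral from 0 to 11 of 15 dx
= 15 * (11 - 0)
= 15 * 11
= 165

165


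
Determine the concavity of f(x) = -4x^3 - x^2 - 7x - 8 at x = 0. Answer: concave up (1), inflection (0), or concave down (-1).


Concavity is determined by the sign of f''(x).
f(x) = -4x^3 - x^2 - 7x - 8
f'(x) = -12x^2 - 2x - 7
f''(x) = -24x - 2
f''(0) = -24 * 0 - 2
= 0 - 2
= -2
Since f''(0) < 0, the function is concave down (-1)

-1


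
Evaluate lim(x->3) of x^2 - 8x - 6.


Since polynomials are continuous, we use direct substitution.
lim(x->3) of x^2 - 8x - 6
= 1 * 3^2 - 8 * 3 - 6
= 9 - 24 - 6
= -21

-21


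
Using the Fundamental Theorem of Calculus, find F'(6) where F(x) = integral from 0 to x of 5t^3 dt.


By the Fundamental Theorem of Calculus (Part 1):
If F(x) = integral from 0 to x of f(t) dt, then F'(x) = f(x)
Here f(t) = 5t^3
So F'(x) = 5x^3
Evaluate at x = 6:
F'(6) = 5 * 6^3
= 5 * 216
= 1080

1080


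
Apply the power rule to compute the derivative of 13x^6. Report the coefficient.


We apply the power rule: d/dx [ax^n] = a*n * x^(n-1)
d/dx [13x^6]
= 13 * 6 * x^(6-1)
= 78x^5
The coefficient is 78

78


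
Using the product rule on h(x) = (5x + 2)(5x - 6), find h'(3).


Let u(x) = 5x + 2 and v(x) = 5x - 6
u'(x) = 5
v'(x) = 5
Product rule: h'(x) = u'(x)*v(x) + u(x)*v'(x)
= 5 * (5x - 6) + (5x + 2) * 5
At x = 3:
u(3) = 5 * 3 + 2 = 17
v(3) = 5 * 3 - 6 = 9
h'(3) = 5 * 9 + 17 * 5
= 45 + 85
= 130

130


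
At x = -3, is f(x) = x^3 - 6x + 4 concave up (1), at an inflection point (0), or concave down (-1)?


Concavity is determined by the sign of f''(x).
f(x) = x^3 - 6x + 4
f'(x) = 3x^2 - 6
f''(x) = 6x
f''(-3) = 6 * (-3) + 0
= -18 + 0
= -18
Since f''(-3) < 0, the function is concave down (-1)

-1


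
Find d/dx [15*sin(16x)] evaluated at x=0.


Apply the chain rule to differentiate 15*sin(16x):
d/dx [15*sin(16x)]
= 15 * cos(16x) * d/dx(16x)
= 15 * 16 * cos(16x)
= 240 * cos(16x)
Evaluate at x = 0:
= 240 * cos(0)
= 240 * 1
= 240

240


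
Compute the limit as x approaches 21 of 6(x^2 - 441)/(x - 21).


Direct substitution gives 0/0, so we factor the numerator.
Factor: 6(x^2 - 441) = 6 * (x - 21)(x + 21)
Cancel the common factor (x - 21):
6(x^2 - 441)/(x - 21) = 6 * (x + 21)
Now substitute x = 21:
= 6 * (21 + 21) = 252

252


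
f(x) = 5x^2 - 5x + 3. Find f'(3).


Differentiate term by term using power and sum rules:
f(x) = 5x^2 - 5x + 3
f'(x) = 10x - 5
Substitute x = 3:
f'(3) = 10 * 3 - 5
= 30 - 5
= 25

25


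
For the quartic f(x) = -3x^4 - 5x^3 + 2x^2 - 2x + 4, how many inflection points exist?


Inflection points occur where f''(x) = 0 and concavity changes.
f(x) = -3x^4 - 5x^3 + 2x^2 - 2x + 4
f'(x) = -12x^3 - 15x^2 + 4x - 2
f''(x) = -36x^2 - 30x + 4
This is a quadratic in x. Use the discriminant to count real roots.
Discriminant = (-30)^2 - 4 * (-36) * 4
= 900 - (-576)
= 1476
Since discriminant > 0, f''(x) = 0 has 2 distinct real solutions.
A quadratic with two distinct real roots changes sign at each root, so concavity changes at both.
Number of inflection points: 2

2


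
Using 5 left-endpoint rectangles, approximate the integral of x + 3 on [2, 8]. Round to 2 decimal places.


Left Riemann sum uses left endpoints of each subinterval.
Interval: [2, 8], n = 5
dx = (8 - 2) / 5 = 6/5
Left endpoints: [2, 16/5, 22/5, 28/5, 34/5]
f values: [5, 31/5, 37/5, 43/5, 49/5]
Sum = dx * (sum of f values)
= 6/5 * 37
= 222/5 = 44.40

44.40


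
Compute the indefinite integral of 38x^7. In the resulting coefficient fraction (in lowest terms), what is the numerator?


Apply the power rule for integration:
integral of ax^n dx = a/(n+1) * x^(n+1) + C
integral of 38x^7 dx
= 38/8 * x^8 + C
= 19/4 * x^8 + C
The coefficient in lowest terms is 19/4, and its numerator is 19

19


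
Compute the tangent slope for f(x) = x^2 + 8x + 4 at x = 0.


The slope of the tangent line equals f'(x) at the point.
f(x) = x^2 + 8x + 4
f'(x) = 2x + 8
At x = 0:
f'(0) = 2 * 0 + 8
= 0 + 8
= 8

8


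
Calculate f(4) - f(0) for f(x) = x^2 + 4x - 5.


Net change = f(b) - f(a)
f(x) = x^2 + 4x - 5
Compute f(4):
f(4) = 1 * 4^2 + 4 * 4 - 5
= 16 + 16 - 5
= 27
Compute f(0):
f(0) = 1 * 0^2 + 4 * 0 - 5
= 0 + 0 - 5
= -5
Net change = 27 - (-5) = 32

32


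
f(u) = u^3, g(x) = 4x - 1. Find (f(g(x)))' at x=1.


Using the chain rule: (f(g(x)))' = f'(g(x)) * g'(x)
First, find g(1):
g(1) = 4 * 1 - 1 = 3
Next, f'(u) = 3u^2
And g'(x) = 4
So f'(g(1)) * g'(1)
= 3 * 3^2 * 4
= 3 * 9 * 4
= 108

108


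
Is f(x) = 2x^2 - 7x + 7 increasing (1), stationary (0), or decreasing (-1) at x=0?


Compute f'(x) to determine behavior:
f'(x) = 4x - 7
f'(0) = 4 * 0 - 7
= 0 - 7
= -7
Since f'(0) < 0, the function is decreasing (-1)

-1


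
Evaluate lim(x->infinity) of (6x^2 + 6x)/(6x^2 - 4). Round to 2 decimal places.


For limits at infinity with equal-degree polynomials,
we compare leading coefficients.
Numerator leading term: 6x^2
Denominator leading term: 6x^2
Divide both by x^2:
lim = (6 + 6/x) / (6 - 4/x^2)
As x -> infinity, the 1/x and 1/x^2 terms vanish:
= 6/6 = 1 = 1.00

1.00


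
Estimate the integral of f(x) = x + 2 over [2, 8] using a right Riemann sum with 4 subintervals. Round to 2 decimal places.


Right Riemann sum uses right endpoints of each subinterval.
Interval: [2, 8], n = 4
dx = (8 - 2) / 4 = 3/2
Right endpoints: [7/2, 5, 13/2, 8]
f values: [11/2, 7, 17/2, 10]
Sum = dx * (sum of f values)
= 3/2 * 31
= 93/2 = 46.50

46.50


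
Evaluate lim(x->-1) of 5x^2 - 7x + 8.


Since polynomials are continuous, we use direct substitution.
lim(x->-1) of 5x^2 - 7x + 8
= 5 * (-1)^2 - 7 * (-1) + 8
= 5 + 7 + 8
= 20

20


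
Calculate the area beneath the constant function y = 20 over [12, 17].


The area under a constant function y = 20 is a rectangle.
Width = 17 - 12 = 5
Height = 20
Area = width * height
= 5 * 20
= 100

100


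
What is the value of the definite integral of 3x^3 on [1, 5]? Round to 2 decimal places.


Find the antiderivative of 3x^3:
F(x) = 3/4 * x^4
Apply the Fundamental Theorem of Calculus:
F(5) - F(1)
= 3/4 * 5^4 - 3/4 * 1^4
= 3/4 * (625 - 1)
= 3/4 * 624
= 468 = 468.00

468.00


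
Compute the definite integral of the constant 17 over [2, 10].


The integral of a constant k over [a, b] equals k * (b - a).
integral from 2 to 10 of 17 dx
= 17 * (10 - 2)
= 17 * 8
= 136

136


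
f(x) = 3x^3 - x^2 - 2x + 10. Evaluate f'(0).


Differentiate f(x) = 3x^3 - x^2 - 2x + 10 term by term:
f'(x) = 9x^2 - 2x - 2
Substitute x = 0:
f'(0) = 9 * 0^2 - 2 * 0 - 2
= 0 + 0 - 2
= -2

-2


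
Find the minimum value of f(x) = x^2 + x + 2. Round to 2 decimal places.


For a quadratic f(x) = ax^2 + bx + c with a > 0, the minimum is at the vertex.
Vertex x-coordinate: x = -b/(2a)
x = -(1) / (2 * 1)
x = -1/2
Substitute back to find the minimum value:
f(-1/2) = 1 * (-1/2)^2 + 1 * (-1/2) + 2
= 1/4 - 1/2 + 2
= 7/4 = 1.75

1.75


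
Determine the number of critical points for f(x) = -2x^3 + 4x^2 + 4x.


Find where f'(x) = 0:
f(x) = -2x^3 + 4x^2 + 4x
f'(x) = -6x^2 + 8x + 4
This is a quadratic in x. Use the discriminant to count real roots.
Discriminant = (8)^2 - 4 * (-6) * 4
= 64 - (-96)
= 160
Since discriminant > 0, f'(x) = 0 has 2 real solutions.
Number of critical points: 2

2


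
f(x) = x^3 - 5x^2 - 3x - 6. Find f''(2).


First derivative:
f'(x) = 3x^2 - 10x - 3
Second derivative:
f''(x) = 6x - 10
Substitute x = 2:
f''(2) = 6 * 2 - 10
= 12 - 10
= 2

2


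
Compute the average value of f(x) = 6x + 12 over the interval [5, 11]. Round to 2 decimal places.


Average value = 1/(b-a) * integral from a to b of f(x) dx
First compute the integral of 6x + 12:
F(x) = 3x^2 + 12x
F(11) = 3 * 121 + 12 * 11 = 495
F(5) = 3 * 25 + 12 * 5 = 135
Integral = 495 - 135 = 360
Average = 360 / (11 - 5) = 360 / 6
= 60 = 60.00

60.00


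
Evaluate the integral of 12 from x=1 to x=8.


The integral of a constant k over [a, b] equals k * (b - a).
integral from 1 to 8 of 12 dx
= 12 * (8 - 1)
= 12 * 7
= 84

84


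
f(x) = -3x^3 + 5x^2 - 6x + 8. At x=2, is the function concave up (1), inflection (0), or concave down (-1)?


Concavity is determined by the sign of f''(x).
f(x) = -3x^3 + 5x^2 - 6x + 8
f'(x) = -9x^2 + 10x - 6
f''(x) = -18x + 10
f''(2) = -18 * 2 + 10
= -36 + 10
= -26
Since f''(2) < 0, the function is concave down (-1)

-1


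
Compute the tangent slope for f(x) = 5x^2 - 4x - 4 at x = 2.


The slope of the tangent line equals f'(x) at the point.
f(x) = 5x^2 - 4x - 4
f'(x) = 10x - 4
At x = 2:
f'(2) = 10 * 2 - 4
= 20 - 4
= 16

16


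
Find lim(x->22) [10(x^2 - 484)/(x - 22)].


Direct substitution gives 0/0, so we factor the numerator.
Factor: 10(x^2 - 484) = 10 * (x - 22)(x + 22)
Cancel the common factor (x - 22):
10(x^2 - 484)/(x - 22) = 10 * (x + 22)
Now substitute x = 22:
= 10 * (22 + 22) = 440

440


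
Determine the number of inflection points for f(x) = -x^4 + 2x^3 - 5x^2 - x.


Inflection points occur where f''(x) = 0 and concavity changes.
f(x) = -x^4 + 2x^3 - 5x^2 - x
f'(x) = -4x^3 + 6x^2 - 10x - 1
f''(x) = -12x^2 + 12x - 10
This is a quadratic in x. Use the discriminant to count real roots.
Discriminant = (12)^2 - 4 * (-12) * (-10)
= 144 - 480
= -336
Since discriminant < 0, f''(x) = 0 has no real solutions.
Number of inflection points: 0

0


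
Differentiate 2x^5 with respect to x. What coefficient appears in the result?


We apply the power rule: d/dx [ax^n] = a*n * x^(n-1)
d/dx [2x^5]
= 2 * 5 * x^(5-1)
= 10x^4
The coefficient is 10

10


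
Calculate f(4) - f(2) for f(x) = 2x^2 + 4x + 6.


Net change = f(b) - f(a)
f(x) = 2x^2 + 4x + 6
Compute f(4):
f(4) = 2 * 4^2 + 4 * 4 + 6
= 32 + 16 + 6
= 54
Compute f(2):
f(2) = 2 * 2^2 + 4 * 2 + 6
= 8 + 8 + 6
= 22
Net change = 54 - 22 = 32

32


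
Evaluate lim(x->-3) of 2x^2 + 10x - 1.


Since polynomials are continuous, we use direct substitution.
lim(x->-3) of 2x^2 + 10x - 1
= 2 * (-3)^2 + 10 * (-3) - 1
= 18 - 30 - 1
= -13

-13


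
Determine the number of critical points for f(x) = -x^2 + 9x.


Find where f'(x) = 0:
f'(x) = -2x + 9
Set f'(x) = 0:
-2x + 9 = 0
x = -9 / (-2) = 9/2
This is a linear equation in x, so there is exactly one solution.
Number of critical points: 1

1


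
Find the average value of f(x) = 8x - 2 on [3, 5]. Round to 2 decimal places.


Average value = 1/(b-a) * integral from a to b of f(x) dx
First compute the integral of 8x - 2:
F(x) = 4x^2 - 2x
F(5) = 4 * 25 - 2 * 5 = 90
F(3) = 4 * 9 - 2 * 3 = 30
Integral = 90 - 30 = 60
Average = 60 / (5 - 3) = 60 / 2
= 30 = 30.00

30.00


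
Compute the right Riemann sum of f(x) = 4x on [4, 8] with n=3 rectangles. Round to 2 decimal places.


Right Riemann sum uses right endpoints of each subinterval.
Interval: [4, 8], n = 3
dx = (8 - 4) / 3 = 4/3
Right endpoints: [16/3, 20/3, 8]
f values: [64/3, 80/3, 32]
Sum = dx * (sum of f values)
= 4/3 * 80
= 320/3 ≈ 106.67

106.67


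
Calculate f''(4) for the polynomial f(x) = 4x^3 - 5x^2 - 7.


First derivative:
f'(x) = 12x^2 - 10x
Second derivative:
f''(x) = 24x - 10
Substitute x = 4:
f''(4) = 24 * 4 - 10
= 96 - 10
= 86

86


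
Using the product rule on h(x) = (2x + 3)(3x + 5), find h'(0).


Let u(x) = 2x + 3 and v(x) = 3x + 5
u'(x) = 2
v'(x) = 3
Product rule: h'(x) = u'(x)*v(x) + u(x)*v'(x)
= 2 * (3x + 5) + (2x + 3) * 3
At x = 0:
u(0) = 2 * 0 + 3 = 3
v(0) = 3 * 0 + 5 = 5
h'(0) = 2 * 5 + 3 * 3
= 10 + 9
= 19

19


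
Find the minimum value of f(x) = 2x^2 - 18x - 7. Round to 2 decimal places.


For a quadratic f(x) = ax^2 + bx + c with a > 0, the minimum is at the vertex.
Vertex x-coordinate: x = -b/(2a)
x = -(-18) / (2 * 2)
x = 18/4 = 9/2
Substitute back to find the minimum value:
f(9/2) = 2 * (9/2)^2 - 18 * (9/2) - 7
= 81/2 - 81 - 7
= -95/2 = -47.50

-47.50


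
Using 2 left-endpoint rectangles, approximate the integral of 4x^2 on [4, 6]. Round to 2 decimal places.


Left Riemann sum uses left endpoints of each subinterval.
Interval: [4, 6], n = 2
dx = (6 - 4) / 2 = 1
Left endpoints: [4, 5]
f values: [64, 100]
Sum = dx * (sum of f values)
= 1 * 164
= 164 = 164.00

164.00


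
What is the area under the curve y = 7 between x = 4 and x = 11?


The area under a constant function y = 7 is a rectangle.
Width = 11 - 4 = 7
Height = 7
Area = width * height
= 7 * 7
= 49

49


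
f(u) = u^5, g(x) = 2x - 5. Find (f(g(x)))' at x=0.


Using the chain rule: (f(g(x)))' = f'(g(x)) * g'(x)
First, find g(0):
g(0) = 2 * 0 - 5 = -5
Next, f'(u) = 5u^4
And g'(x) = 2
So f'(g(0)) * g'(0)
= 5 * (-5)^4 * 2
= 5 * 625 * 2
= 6250

6250


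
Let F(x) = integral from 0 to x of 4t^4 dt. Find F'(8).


By the Fundamental Theorem of Calculus (Part 1):
If F(x) = integral from 0 to x of f(t) dt, then F'(x) = f(x)
Here f(t) = 4t^4
So F'(x) = 4x^4
Evaluate at x = 8:
F'(8) = 4 * 8^4
= 4 * 4096
= 16384

16384


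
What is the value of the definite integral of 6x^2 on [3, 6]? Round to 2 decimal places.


Find the antiderivative of 6x^2:
F(x) = 6/3 * x^3
Apply the Fundamental Theorem of Calculus:
F(6) - F(3)
= 6/3 * 6^3 - 6/3 * 3^3
= 6/3 * (216 - 27)
= 6/3 * 189
= 378 = 378.00

378.00


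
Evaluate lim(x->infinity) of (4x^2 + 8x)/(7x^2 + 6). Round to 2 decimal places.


For limits at infinity with equal-degree polynomials,
we compare leading coefficients.
Numerator leading term: 4x^2
Denominator leading term: 7x^2
Divide both by x^2:
lim = (4 + 8/x) / (7 + 6/x^2)
As x -> infinity, the 1/x and 1/x^2 terms vanish:
= 4/7 ≈ 0.57

0.57


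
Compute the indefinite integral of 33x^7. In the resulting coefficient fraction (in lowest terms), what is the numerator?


Apply the power rule for integration:
integral of ax^n dx = a/(n+1) * x^(n+1) + C
integral of 33x^7 dx
= 33/8 * x^8 + C
The coefficient in lowest terms is 33/8, and its numerator is 33

33


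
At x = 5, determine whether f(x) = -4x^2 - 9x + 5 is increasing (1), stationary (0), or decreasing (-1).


Compute f'(x) to determine behavior:
f'(x) = -8x - 9
f'(5) = -8 * 5 - 9
= -40 - 9
= -49
Since f'(5) < 0, the function is decreasing (-1)

-1


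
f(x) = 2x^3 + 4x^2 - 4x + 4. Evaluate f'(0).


Differentiate f(x) = 2x^3 + 4x^2 - 4x + 4 term by term:
f'(x) = 6x^2 + 8x - 4
Substitute x = 0:
f'(0) = 6 * 0^2 + 8 * 0 - 4
= 0 + 0 - 4
= -4

-4


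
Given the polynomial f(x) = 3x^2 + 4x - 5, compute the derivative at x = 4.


Differentiate term by term using power and sum rules:
f(x) = 3x^2 + 4x - 5
f'(x) = 6x + 4
Substitute x = 4:
f'(4) = 6 * 4 + 4
= 24 + 4
= 28

28


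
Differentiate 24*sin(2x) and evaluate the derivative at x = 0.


Apply the chain rule to differentiate 24*sin(2x):
d/dx [24*sin(2x)]
= 24 * cos(2x) * d/dx(2x)
= 24 * 2 * cos(2x)
= 48 * cos(2x)
Evaluate at x = 0:
= 48 * cos(0)
= 48 * 1
= 48

48


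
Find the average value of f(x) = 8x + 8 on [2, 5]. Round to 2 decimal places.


Average value = 1/(b-a) * integral from a to b of f(x) dx
First compute the integral of 8x + 8:
F(x) = 4x^2 + 8x
F(5) = 4 * 25 + 8 * 5 = 140
F(2) = 4 * 4 + 8 * 2 = 32
Integral = 140 - 32 = 108
Average = 108 / (5 - 2) = 108 / 3
= 36 = 36.00

36.00


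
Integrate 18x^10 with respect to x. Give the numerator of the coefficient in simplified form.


Apply the power rule for integration:
integral of ax^n dx = a/(n+1) * x^(n+1) + C
integral of 18x^10 dx
= 18/11 * x^11 + C
The coefficient in lowest terms is 18/11, and its numerator is 18

18


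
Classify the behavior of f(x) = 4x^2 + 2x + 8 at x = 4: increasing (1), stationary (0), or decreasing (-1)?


Compute f'(x) to determine behavior:
f'(x) = 8x + 2
f'(4) = 8 * 4 + 2
= 32 + 2
= 34
Since f'(4) > 0, the function is increasing (1)

1


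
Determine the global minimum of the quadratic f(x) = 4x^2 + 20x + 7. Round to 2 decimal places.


For a quadratic f(x) = ax^2 + bx + c with a > 0, the minimum is at the vertex.
Vertex x-coordinate: x = -b/(2a)
x = -(20) / (2 * 4)
x = -20/8 = -5/2
Substitute back to find the minimum value:
f(-5/2) = 4 * (-5/2)^2 + 20 * (-5/2) + 7
= 25 - 50 + 7
= -18 = -18.00

-18.00


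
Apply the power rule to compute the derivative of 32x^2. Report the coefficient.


We apply the power rule: d/dx [ax^n] = a*n * x^(n-1)
d/dx [32x^2]
= 32 * 2 * x^(2-1)
= 64x
The coefficient is 64

64


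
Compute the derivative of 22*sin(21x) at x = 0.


Apply the chain rule to differentiate 22*sin(21x):
d/dx [22*sin(21x)]
= 22 * cos(21x) * d/dx(21x)
= 22 * 21 * cos(21x)
= 462 * cos(21x)
Evaluate at x = 0:
= 462 * cos(0)
= 462 * 1
= 462

462


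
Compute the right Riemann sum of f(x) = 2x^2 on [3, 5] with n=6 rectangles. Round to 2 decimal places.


Right Riemann sum uses right endpoints of each subinterval.
Interval: [3, 5], n = 6
dx = (5 - 3) / 6 = 1/3
Right endpoints: [10/3, 11/3, 4, 13/3, 14/3, 5]
f values: [200/9, 242/9, 32, 338/9, 392/9, 50]
Sum = dx * (sum of f values)
= 1/3 * 1910/9
= 1910/27 ≈ 70.74

70.74


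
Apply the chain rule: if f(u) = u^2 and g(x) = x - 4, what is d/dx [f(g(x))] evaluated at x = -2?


Using the chain rule: (f(g(x)))' = f'(g(x)) * g'(x)
First, find g(-2):
g(-2) = 1 * (-2) - 4 = -6
Next, f'(u) = 2u
And g'(x) = 1
So f'(g(-2)) * g'(-2)
= 2 * (-6) * 1
= -12

-12


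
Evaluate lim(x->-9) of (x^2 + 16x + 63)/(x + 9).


Direct substitution gives 0/0, so we factor the numerator.
Factor: (x^2 + 16x + 63) = (x + 9)(x + 7)
Cancel the common factor (x + 9):
(x^2 + 16x + 63)/(x + 9) = (x + 7)
Now substitute x = -9:
= (-9) - (-7) = -2

-2


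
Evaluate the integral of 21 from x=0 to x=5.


The integral of a constant k over [a, b] equals k * (b - a).
integral from 0 to 5 of 21 dx
= 21 * (5 - 0)
= 21 * 5
= 105

105


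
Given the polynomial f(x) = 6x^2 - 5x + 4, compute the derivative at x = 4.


Differentiate term by term using power and sum rules:
f(x) = 6x^2 - 5x + 4
f'(x) = 12x - 5
Substitute x = 4:
f'(4) = 12 * 4 - 5
= 48 - 5
= 43

43


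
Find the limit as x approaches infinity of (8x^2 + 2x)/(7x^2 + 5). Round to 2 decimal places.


For limits at infinity with equal-degree polynomials,
we compare leading coefficients.
Numerator leading term: 8x^2
Denominator leading term: 7x^2
Divide both by x^2:
lim = (8 + 2/x) / (7 + 5/x^2)
As x -> infinity, the 1/x and 1/x^2 terms vanish:
= 8/7 ≈ 1.14

1.14


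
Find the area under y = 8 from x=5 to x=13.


The area under a constant function y = 8 is a rectangle.
Width = 13 - 5 = 8
Height = 8
Area = width * height
= 8 * 8
= 64

64


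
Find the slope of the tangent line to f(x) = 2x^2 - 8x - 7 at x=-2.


The slope of the tangent line equals f'(x) at the point.
f(x) = 2x^2 - 8x - 7
f'(x) = 4x - 8
At x = -2:
f'(-2) = 4 * (-2) - 8
= -8 - 8
= -16

-16


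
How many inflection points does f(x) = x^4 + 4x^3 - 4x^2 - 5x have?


Inflection points occur where f''(x) = 0 and concavity changes.
f(x) = x^4 + 4x^3 - 4x^2 - 5x
f'(x) = 4x^3 + 12x^2 - 8x - 5
f''(x) = 12x^2 + 24x - 8
This is a quadratic in x. Use the discriminant to count real roots.
Discriminant = (24)^2 - 4 * 12 * (-8)
= 576 - (-384)
= 960
Since discriminant > 0, f''(x) = 0 has 2 distinct real solutions.
A quadratic with two distinct real roots changes sign at each root, so concavity changes at both.
Number of inflection points: 2

2


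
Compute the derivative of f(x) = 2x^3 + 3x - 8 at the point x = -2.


Differentiate f(x) = 2x^3 + 3x - 8 term by term:
f'(x) = 6x^2 + 3
Substitute x = -2:
f'(-2) = 6 * (-2)^2 + 0 * (-2) + 3
= 24 + 0 + 3
= 27

27
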